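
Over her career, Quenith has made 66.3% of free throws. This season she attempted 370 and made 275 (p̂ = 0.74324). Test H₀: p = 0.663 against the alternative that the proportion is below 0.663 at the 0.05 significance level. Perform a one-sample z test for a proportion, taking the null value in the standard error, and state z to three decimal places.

z = 3.265

p̂ = 275/370 = 0.743243.
SE = √(p₀(1−p₀)/n) = √(0.22343/370) = 0.024574.
z = (0.743243 − 0.663)/0.024574 = 0.080243/0.024574 = 3.265.
p-value = P(Z < 3.265) ≈ 0.9995, so at α = 0.05 we fail to reject H₀.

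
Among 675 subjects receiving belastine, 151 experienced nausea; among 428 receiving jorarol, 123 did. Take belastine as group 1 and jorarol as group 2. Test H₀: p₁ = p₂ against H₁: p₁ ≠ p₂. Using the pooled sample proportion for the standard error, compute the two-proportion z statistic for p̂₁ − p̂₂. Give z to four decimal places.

p̂₁ = 151/675 = 0.223704, p̂₂ = 123/428 = 0.287383.
Pooled p̂ = (151+123)/(675+428) = 274/1103 = 0.248413.
SE = √(0.186704 × 0.00381793) = 0.026699.
z = (0.223704 − 0.287383)/0.026699 = -0.063679/0.026699 = -2.3851.
Two-sided p-value ≈ 2·Φ(−2.385) = 0.0171.

z = -2.3851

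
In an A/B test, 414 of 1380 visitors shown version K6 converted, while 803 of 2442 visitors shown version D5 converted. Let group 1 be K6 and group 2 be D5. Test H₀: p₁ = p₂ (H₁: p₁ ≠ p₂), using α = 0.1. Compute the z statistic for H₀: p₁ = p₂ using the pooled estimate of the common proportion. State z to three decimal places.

z = -1.838

p̂₁ = 414/1380 ≈ 0.300000, p̂₂ = 803/2442 ≈ 0.328829.
Pooled p̂ = (414+803)/(1380+2442) = 1217/3822 = 0.318420.
SE = √(0.217029 × 0.00113414) = 0.015689.
z = (0.300000 − 0.328829)/0.015689 = -0.028829/0.015689 = -1.838.
Two-sided p-value ≈ 2·Φ(−1.838) = 0.0661, so at α = 0.1 we reject H₀.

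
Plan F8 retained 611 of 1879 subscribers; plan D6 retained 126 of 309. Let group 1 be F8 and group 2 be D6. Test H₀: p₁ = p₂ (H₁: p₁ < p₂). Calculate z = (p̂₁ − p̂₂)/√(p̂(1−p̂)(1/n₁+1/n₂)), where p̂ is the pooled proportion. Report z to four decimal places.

p̂₁ = 611/1879 ≈ 0.325173, p̂₂ = 126/309 ≈ 0.407767.
Pooled p̂ = (611+126)/(1879+309) = 737/2188 = 0.336837.
SE = √(0.223378 × 0.00376844) = 0.029014.
z = (0.325173 − 0.407767)/0.029014 = -0.082594/0.029014 = -2.8467.

z = -2.8467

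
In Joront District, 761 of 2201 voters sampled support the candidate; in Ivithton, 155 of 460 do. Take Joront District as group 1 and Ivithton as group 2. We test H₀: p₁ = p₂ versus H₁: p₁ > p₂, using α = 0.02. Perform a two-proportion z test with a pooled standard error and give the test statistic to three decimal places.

p̂₁ = 761/2201 = 0.34575, p̂₂ = 155/460 = 0.33696.
Pooled p̂ = (761+155)/(2201+460) = 916/2661 = 0.34423.
SE = √(0.225736 × 0.00262825) = 0.02436.
z = (0.34575 − 0.33696)/0.02436 = 0.00879/0.02436 = 0.361.
p-value = P(Z > 0.361) ≈ 0.3590; since p > α = 0.02, fail to reject H₀.

z = 0.361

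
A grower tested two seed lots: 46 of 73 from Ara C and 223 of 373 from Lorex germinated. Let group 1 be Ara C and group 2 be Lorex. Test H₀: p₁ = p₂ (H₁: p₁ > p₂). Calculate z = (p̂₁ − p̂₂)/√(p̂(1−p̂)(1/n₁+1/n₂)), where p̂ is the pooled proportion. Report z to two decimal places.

p̂₁ = 46/73 ≈ 0.63014, p̂₂ = 223/373 ≈ 0.59786.
Pooled p̂ = (46+223)/(73+373) = 269/446 = 0.60314.
SE = √(0.239362 × 0.0163796) = 0.06262.
z = (0.63014 − 0.59786)/0.06262 = 0.03228/0.06262 = 0.52.
p-value = P(Z > 0.516) ≈ 0.3031.

z = 0.52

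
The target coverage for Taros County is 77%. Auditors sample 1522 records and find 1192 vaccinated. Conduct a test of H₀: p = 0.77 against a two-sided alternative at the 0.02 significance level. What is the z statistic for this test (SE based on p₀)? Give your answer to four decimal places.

z = 1.2218

p̂ = 1192/1522 = 0.783180.
Under H₀, SE = √(0.77·0.23/1522) = √(0.00011636) = 0.010787.
z = (0.783180 − 0.77)/0.010787 = 0.013180/0.010787 = 1.2218.
p-value = 2·P(Z > 1.222) ≈ 0.2218. With α = 0.02, fail to reject H₀.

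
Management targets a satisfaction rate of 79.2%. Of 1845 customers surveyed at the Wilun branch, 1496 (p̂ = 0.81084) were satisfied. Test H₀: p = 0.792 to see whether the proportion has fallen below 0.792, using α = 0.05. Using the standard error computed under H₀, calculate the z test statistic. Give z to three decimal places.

z = 1.994

p̂ = 1496/1845 ≈ 0.81084.
Standard error under H₀: √(0.792×0.208/1845) = 0.00945.
z = (0.81084 − 0.792)/0.00945 = 0.01884/0.00945 = 1.994.
p-value = P(Z < 1.994) ≈ 0.9769, so at α = 0.05 we fail to reject H₀.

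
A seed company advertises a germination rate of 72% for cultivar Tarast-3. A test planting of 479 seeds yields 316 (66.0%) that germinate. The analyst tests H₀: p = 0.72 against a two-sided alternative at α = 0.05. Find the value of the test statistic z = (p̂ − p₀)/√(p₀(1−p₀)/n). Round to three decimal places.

p̂ = 316/479 ≈ 0.659708.
Under H₀, SE = √(0.72·0.28/479) = √(0.000420877) = 0.020515.
z = (0.659708 − 0.72)/0.020515 = -0.060292/0.020515 = -2.939.
p-value = 2·P(Z > 2.939) ≈ 0.0033, so at α = 0.05 we reject H₀.

z = -2.939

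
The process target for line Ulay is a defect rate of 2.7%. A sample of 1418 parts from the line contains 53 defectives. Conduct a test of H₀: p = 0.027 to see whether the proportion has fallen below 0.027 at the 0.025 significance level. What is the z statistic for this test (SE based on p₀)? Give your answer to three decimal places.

z = 2.411

p̂ = 53/1418 = 0.037377.
Standard error under H₀: √(0.027×0.973/1418) = 0.004304.
z = (0.037377 − 0.027)/0.004304 = 0.010377/0.004304 = 2.411.
p-value = P(Z < 2.411) ≈ 0.9920; since p > α = 0.025, fail to reject H₀.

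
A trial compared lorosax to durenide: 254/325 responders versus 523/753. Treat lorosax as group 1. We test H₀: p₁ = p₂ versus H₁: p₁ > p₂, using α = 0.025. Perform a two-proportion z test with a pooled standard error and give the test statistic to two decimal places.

p̂₁ = 254/325 = 0.7815, p̂₂ = 523/753 = 0.6946.
Pooled p̂ = (254+523)/(325+753) = 777/1078 = 0.7208.
SE = √(0.201257 × 0.00440494) = 0.0298.
z = (0.7815 − 0.6946)/0.0298 = 0.0869/0.0298 = 2.92.
p-value = P(Z > 2.921) ≈ 0.0017; since p < α = 0.025, reject H₀.

z = 2.92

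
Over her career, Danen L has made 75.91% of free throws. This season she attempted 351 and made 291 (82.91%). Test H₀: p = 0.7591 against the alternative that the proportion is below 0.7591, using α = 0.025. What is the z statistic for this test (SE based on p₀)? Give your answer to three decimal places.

z = 3.065

p̂ = 291/351 ≈ 0.829060.
Standard error under H₀: √(0.7591×0.2409/351) = 0.022825.
z = (0.829060 − 0.7591)/0.022825 = 0.069960/0.022825 = 3.065.
p-value = P(Z < 3.065) ≈ 0.9989, so at α = 0.025 we fail to reject H₀.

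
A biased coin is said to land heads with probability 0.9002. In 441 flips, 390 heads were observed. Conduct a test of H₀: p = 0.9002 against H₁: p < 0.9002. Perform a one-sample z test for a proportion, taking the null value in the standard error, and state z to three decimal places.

z = -1.110

p̂ = 390/441 ≈ 0.884354.
Standard error under H₀: √(0.9002×0.0998/441) = 0.014273.
z = (0.884354 − 0.9002)/0.014273 = -0.015846/0.014273 = -1.110.
p-value = P(Z < -1.110) ≈ 0.1335.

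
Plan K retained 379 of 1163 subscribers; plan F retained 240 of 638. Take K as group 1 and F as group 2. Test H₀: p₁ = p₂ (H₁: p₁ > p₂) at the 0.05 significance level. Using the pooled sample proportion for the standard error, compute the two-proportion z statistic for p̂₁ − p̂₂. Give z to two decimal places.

z = -2.15

p̂₁ = 379/1163 ≈ 0.3259, p̂₂ = 240/638 ≈ 0.3762.
Pooled p̂ = (379+240)/(1163+638) = 619/1801 = 0.3437.
SE = √(0.22557 × 0.00242724) = 0.0234.
z = (0.3259 − 0.3762)/0.0234 = -0.0503/0.0234 = -2.15.
p-value = P(Z > -2.149) ≈ 0.9842; since p > α = 0.05, fail to reject H₀.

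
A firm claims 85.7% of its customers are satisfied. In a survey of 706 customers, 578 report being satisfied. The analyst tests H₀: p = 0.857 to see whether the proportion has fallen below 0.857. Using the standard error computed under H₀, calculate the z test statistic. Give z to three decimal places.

p̂ = 578/706 ≈ 0.818697.
SE = √(p₀(1−p₀)/n) = √(0.12255/706) = 0.013175.
z = (0.818697 − 0.857)/0.013175 = -0.038303/0.013175 = -2.907.

z = -2.907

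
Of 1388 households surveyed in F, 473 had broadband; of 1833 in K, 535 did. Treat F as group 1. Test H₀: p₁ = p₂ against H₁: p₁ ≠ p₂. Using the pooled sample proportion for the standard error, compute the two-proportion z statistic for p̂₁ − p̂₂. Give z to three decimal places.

z = 2.964

p̂₁ = 473/1388 = 0.34078, p̂₂ = 535/1833 = 0.29187.
Pooled p̂ = (473+535)/(1388+1833) = 1008/3221 = 0.31295.
SE = √(p̂(1−p̂)(1/n₁+1/n₂)) = √(0.31295·0.68705·0.00126601) = √(0.000272207) = 0.01650.
z = (0.34078 − 0.29187)/0.01650 = 0.04891/0.01650 = 2.964.
p-value = 2·P(Z > 2.964) ≈ 0.0030.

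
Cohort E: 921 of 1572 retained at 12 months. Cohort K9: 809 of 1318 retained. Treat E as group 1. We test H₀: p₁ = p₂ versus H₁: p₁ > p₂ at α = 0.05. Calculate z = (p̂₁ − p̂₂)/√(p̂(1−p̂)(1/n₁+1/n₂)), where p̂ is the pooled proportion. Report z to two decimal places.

p̂₁ = 921/1572 = 0.58588, p̂₂ = 809/1318 = 0.61381.
Pooled p̂ = (921+809)/(1572+1318) = 1730/2890 = 0.59862.
SE = √(p̂(1−p̂)(1/n₁+1/n₂)) = √(0.59862·0.40138·0.00139486) = √(0.000335149) = 0.01831.
z = (0.58588 − 0.61381)/0.01831 = -0.02793/0.01831 = -1.53.
p-value = P(Z > -1.526) ≈ 0.9365, so at α = 0.05 we fail to reject H₀.

z = -1.53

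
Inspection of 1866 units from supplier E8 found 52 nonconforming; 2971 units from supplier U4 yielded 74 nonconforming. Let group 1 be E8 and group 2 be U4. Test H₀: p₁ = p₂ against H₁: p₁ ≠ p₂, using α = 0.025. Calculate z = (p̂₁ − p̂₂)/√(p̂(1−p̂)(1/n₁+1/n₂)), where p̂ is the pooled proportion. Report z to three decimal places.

z = 0.629

p̂₁ = 52/1866 ≈ 0.027867, p̂₂ = 74/2971 ≈ 0.024907.
Pooled p̂ = (52+74)/(1866+2971) = 126/4837 = 0.026049.
SE = √(p̂(1−p̂)(1/n₁+1/n₂)) = √(0.026049·0.973951·0.000872493) = √(2.21357e-05) = 0.004705.
z = (0.027867 − 0.024907)/0.004705 = 0.002960/0.004705 = 0.629.
Two-sided p-value ≈ 2·Φ(−0.629) = 0.5293; since p > α = 0.025, fail to reject H₀.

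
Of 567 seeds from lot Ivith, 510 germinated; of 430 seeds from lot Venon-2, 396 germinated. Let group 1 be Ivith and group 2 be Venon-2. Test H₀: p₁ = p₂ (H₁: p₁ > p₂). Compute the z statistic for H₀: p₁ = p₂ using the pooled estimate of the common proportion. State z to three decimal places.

z = -1.165

p̂₁ = 510/567 ≈ 0.89947, p̂₂ = 396/430 ≈ 0.92093.
Pooled p̂ = (510+396)/(567+430) = 906/997 = 0.90873.
SE = √(0.0829429 × 0.00408925) = 0.01842.
z = (0.89947 − 0.92093)/0.01842 = -0.02146/0.01842 = -1.165.
p-value = P(Z > -1.165) ≈ 0.8780.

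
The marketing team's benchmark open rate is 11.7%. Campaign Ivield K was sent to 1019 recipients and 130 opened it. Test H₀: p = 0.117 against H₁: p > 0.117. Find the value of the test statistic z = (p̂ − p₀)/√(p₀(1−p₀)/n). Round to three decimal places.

z = 1.050

p̂ = 130/1019 = 0.127576.
Under H₀, SE = √(0.117·0.883/1019) = √(0.000101385) = 0.010069.
z = (0.127576 − 0.117)/0.010069 = 0.010576/0.010069 = 1.050.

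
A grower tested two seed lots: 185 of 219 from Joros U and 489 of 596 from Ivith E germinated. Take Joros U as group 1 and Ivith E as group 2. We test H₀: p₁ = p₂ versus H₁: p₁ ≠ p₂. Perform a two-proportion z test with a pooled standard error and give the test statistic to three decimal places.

p̂₁ = 185/219 = 0.84475, p̂₂ = 489/596 = 0.82047.
Pooled p̂ = (185+489)/(219+596) = 674/815 = 0.82699.
SE = √(p̂(1−p̂)(1/n₁+1/n₂)) = √(0.82699·0.17301·0.00624406) = √(0.000893369) = 0.02989.
z = (0.84475 − 0.82047)/0.02989 = 0.02428/0.02989 = 0.812.
Two-sided p-value ≈ 2·Φ(−0.812) = 0.4166.

z = 0.812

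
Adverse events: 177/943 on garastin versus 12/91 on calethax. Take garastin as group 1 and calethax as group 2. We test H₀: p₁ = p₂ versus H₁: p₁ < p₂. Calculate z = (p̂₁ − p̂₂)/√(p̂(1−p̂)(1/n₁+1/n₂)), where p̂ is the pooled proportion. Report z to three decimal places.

p̂₁ = 177/943 = 0.18770, p̂₂ = 12/91 = 0.13187.
Pooled p̂ = (177+12)/(943+91) = 189/1034 = 0.18279.
SE = √(0.149375 × 0.0120495) = 0.04243.
z = (0.18770 − 0.13187)/0.04243 = 0.05583/0.04243 = 1.316.

z = 1.316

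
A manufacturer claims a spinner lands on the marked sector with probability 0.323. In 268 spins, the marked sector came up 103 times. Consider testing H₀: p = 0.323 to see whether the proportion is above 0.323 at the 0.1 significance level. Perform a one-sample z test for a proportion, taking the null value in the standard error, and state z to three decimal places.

z = 2.147

p̂ = 103/268 = 0.38433.
Standard error under H₀: √(0.323×0.677/268) = 0.02856.
z = (0.38433 − 0.323)/0.02856 = 0.06133/0.02856 = 2.147.
p-value = P(Z > 2.147) ≈ 0.0159; since p < α = 0.1, reject H₀.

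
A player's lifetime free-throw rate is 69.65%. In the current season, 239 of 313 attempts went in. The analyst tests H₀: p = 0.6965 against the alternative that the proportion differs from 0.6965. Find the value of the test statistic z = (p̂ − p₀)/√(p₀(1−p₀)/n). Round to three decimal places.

p̂ = 239/313 ≈ 0.76358.
Standard error under H₀: √(0.6965×0.3035/313) = 0.02599.
z = (0.76358 − 0.6965)/0.02599 = 0.06708/0.02599 = 2.581.

z = 2.581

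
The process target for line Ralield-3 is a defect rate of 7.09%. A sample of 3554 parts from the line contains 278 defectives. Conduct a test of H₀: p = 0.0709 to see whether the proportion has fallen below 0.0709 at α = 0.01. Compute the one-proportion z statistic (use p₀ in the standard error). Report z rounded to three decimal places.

p̂ = 278/3554 = 0.078222.
SE = √(p₀(1−p₀)/n) = √(0.065873/3554) = 0.004305.
z = (0.078222 − 0.0709)/0.004305 = 0.007322/0.004305 = 1.701.
p-value = P(Z < 1.701) ≈ 0.9555. With α = 0.01, fail to reject H₀.

z = 1.701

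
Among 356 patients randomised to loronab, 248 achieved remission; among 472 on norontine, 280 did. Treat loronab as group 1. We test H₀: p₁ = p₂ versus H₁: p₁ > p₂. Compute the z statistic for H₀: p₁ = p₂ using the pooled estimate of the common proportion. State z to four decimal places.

z = 3.0647

p̂₁ = 248/356 = 0.696629, p̂₂ = 280/472 = 0.593220.
Pooled p̂ = (248+280)/(356+472) = 528/828 = 0.637681.
SE = √(0.231044 × 0.00492763) = 0.033742.
z = (0.696629 − 0.593220)/0.033742 = 0.103409/0.033742 = 3.0647.
p-value = P(Z > 3.065) ≈ 0.0011.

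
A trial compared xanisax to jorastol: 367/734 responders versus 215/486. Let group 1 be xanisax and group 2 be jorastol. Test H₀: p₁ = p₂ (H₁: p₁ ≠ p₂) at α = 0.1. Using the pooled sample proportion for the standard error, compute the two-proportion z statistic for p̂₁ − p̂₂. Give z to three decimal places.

z = 1.972

p̂₁ = 367/734 = 0.50000, p̂₂ = 215/486 = 0.44239.
Pooled p̂ = (367+215)/(734+486) = 582/1220 = 0.47705.
SE = √(0.249473 × 0.00342001) = 0.02921.
z = (0.50000 − 0.44239)/0.02921 = 0.05761/0.02921 = 1.972.
p-value = 2·P(Z > 1.972) ≈ 0.0486, so at α = 0.1 we reject H₀.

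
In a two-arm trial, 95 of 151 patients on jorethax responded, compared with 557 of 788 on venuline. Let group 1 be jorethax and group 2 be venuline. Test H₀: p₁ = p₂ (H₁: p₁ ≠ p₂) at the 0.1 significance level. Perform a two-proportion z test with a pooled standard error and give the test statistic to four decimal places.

p̂₁ = 95/151 ≈ 0.629139, p̂₂ = 557/788 ≈ 0.706853.
Pooled p̂ = (95+557)/(151+788) = 652/939 = 0.694356.
SE = √(0.212226 × 0.00789155) = 0.040924.
z = (0.629139 − 0.706853)/0.040924 = -0.077714/0.040924 = -1.8990.
Two-sided p-value ≈ 2·Φ(−1.899) = 0.0576, so at α = 0.1 we reject H₀.

z = -1.8990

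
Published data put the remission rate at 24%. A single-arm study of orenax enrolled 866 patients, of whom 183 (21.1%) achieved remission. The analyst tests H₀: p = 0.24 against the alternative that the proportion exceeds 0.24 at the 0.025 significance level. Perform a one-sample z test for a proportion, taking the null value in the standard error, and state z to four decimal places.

p̂ = 183/866 = 0.211316.
Standard error under H₀: √(0.24×0.76/866) = 0.014513.
z = (0.211316 − 0.24)/0.014513 = -0.028684/0.014513 = -1.9764.
p-value = P(Z > -1.976) ≈ 0.9759; since p > α = 0.025, fail to reject H₀.

z = -1.9764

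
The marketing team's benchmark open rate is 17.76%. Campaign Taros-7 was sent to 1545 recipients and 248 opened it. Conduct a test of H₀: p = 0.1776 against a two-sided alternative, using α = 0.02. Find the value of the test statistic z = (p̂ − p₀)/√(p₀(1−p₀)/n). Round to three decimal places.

z = -1.757

p̂ = 248/1545 ≈ 0.16052.
Standard error under H₀: √(0.1776×0.8224/1545) = 0.00972.
z = (0.16052 − 0.1776)/0.00972 = -0.01708/0.00972 = -1.757.
Two-sided p-value ≈ 2·Φ(−1.757) = 0.0789; since p > α = 0.02, fail to reject H₀.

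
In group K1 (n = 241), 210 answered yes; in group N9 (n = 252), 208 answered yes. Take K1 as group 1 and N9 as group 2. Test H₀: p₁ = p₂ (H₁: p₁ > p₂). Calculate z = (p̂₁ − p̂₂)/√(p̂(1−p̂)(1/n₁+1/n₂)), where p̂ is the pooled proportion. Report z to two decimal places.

p̂₁ = 210/241 ≈ 0.8714, p̂₂ = 208/252 ≈ 0.8254.
Pooled p̂ = (210+208)/(241+252) = 418/493 = 0.8479.
SE = √(0.128986 × 0.00811763) = 0.0324.
z = (0.8714 − 0.8254)/0.0324 = 0.0460/0.0324 = 1.42.

z = 1.42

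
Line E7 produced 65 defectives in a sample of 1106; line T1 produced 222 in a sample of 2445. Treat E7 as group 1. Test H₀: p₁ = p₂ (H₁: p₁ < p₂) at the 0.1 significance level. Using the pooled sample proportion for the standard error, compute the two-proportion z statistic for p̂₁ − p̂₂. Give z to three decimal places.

z = -3.243

p̂₁ = 65/1106 ≈ 0.058770, p̂₂ = 222/2445 ≈ 0.090798.
Pooled p̂ = (65+222)/(1106+2445) = 287/3551 = 0.080822.
SE = √(0.0742901 × 0.00131316) = 0.009877.
z = (0.058770 − 0.090798)/0.009877 = -0.032028/0.009877 = -3.243.
p-value = P(Z < -3.243) ≈ 0.0006. With α = 0.1, reject H₀.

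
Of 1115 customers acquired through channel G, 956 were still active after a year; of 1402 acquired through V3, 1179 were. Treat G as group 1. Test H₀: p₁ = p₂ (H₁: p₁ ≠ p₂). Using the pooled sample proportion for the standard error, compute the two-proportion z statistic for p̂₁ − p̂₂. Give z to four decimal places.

p̂₁ = 956/1115 = 0.857399, p̂₂ = 1179/1402 = 0.840942.
Pooled p̂ = (956+1179)/(1115+1402) = 2135/2517 = 0.848232.
SE = √(0.128734 × 0.00161013) = 0.014397.
z = (0.857399 − 0.840942)/0.014397 = 0.016457/0.014397 = 1.1431.
p-value = 2·P(Z > 1.143) ≈ 0.2530.

z = 1.1431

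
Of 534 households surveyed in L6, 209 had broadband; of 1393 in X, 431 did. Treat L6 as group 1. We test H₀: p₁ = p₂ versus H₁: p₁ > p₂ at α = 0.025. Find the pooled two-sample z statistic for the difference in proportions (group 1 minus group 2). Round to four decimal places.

z = 3.4200

p̂₁ = 209/534 = 0.391386, p̂₂ = 431/1393 = 0.309404.
Pooled p̂ = (209+431)/(534+1393) = 640/1927 = 0.332122.
SE = √(p̂(1−p̂)(1/n₁+1/n₂)) = √(0.332122·0.667878·0.00259053) = √(0.000574625) = 0.023971.
z = (0.391386 − 0.309404)/0.023971 = 0.081982/0.023971 = 3.4200.
p-value = P(Z > 3.420) ≈ 0.0003. With α = 0.025, reject H₀.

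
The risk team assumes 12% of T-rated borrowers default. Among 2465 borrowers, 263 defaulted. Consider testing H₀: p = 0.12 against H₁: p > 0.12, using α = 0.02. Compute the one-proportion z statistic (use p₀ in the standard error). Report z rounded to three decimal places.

p̂ = 263/2465 = 0.106694.
Under H₀, SE = √(0.12·0.88/2465) = √(4.28398e-05) = 0.006545.
z = (0.106694 − 0.12)/0.006545 = -0.013306/0.006545 = -2.033.
p-value = P(Z > -2.033) ≈ 0.9790; since p > α = 0.02, fail to reject H₀.

z = -2.033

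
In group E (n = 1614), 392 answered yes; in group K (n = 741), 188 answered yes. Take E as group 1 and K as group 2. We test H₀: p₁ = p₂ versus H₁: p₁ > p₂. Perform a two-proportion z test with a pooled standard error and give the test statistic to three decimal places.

p̂₁ = 392/1614 ≈ 0.24287, p̂₂ = 188/741 ≈ 0.25371.
Pooled p̂ = (392+188)/(1614+741) = 580/2355 = 0.24628.
SE = √(0.185628 × 0.00196911) = 0.01912.
z = (0.24287 − 0.25371)/0.01912 = -0.01084/0.01912 = -0.567.

z = -0.567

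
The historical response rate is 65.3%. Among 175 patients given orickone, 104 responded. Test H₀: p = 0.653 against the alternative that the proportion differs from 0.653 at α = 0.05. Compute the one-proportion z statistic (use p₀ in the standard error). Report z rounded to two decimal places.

p̂ = 104/175 = 0.5943.
SE = √(p₀(1−p₀)/n) = √(0.22659/175) = 0.0360.
z = (0.5943 − 0.653)/0.0360 = -0.0587/0.0360 = -1.63.
Two-sided p-value ≈ 2·Φ(−1.632) = 0.1027, so at α = 0.05 we fail to reject H₀.

z = -1.63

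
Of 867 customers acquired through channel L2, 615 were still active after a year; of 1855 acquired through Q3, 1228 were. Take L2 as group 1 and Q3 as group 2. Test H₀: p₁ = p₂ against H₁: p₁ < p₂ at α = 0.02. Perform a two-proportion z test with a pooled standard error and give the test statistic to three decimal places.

p̂₁ = 615/867 ≈ 0.70934, p̂₂ = 1228/1855 ≈ 0.66199.
Pooled p̂ = (615+1228)/(867+1855) = 1843/2722 = 0.67708.
SE = √(0.218644 × 0.00169249) = 0.01924.
z = (0.70934 − 0.66199)/0.01924 = 0.04735/0.01924 = 2.461.
p-value = P(Z < 2.461) ≈ 0.9931, so at α = 0.02 we fail to reject H₀.

z = 2.461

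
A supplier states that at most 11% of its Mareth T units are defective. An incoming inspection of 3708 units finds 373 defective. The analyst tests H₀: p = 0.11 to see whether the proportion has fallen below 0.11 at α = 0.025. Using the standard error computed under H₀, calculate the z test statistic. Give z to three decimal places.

z = -1.831

p̂ = 373/3708 ≈ 0.10059.
Under H₀, SE = √(0.11·0.89/3708) = √(2.64024e-05) = 0.00514.
z = (0.10059 − 0.11)/0.00514 = -0.00941/0.00514 = -1.831.
p-value = P(Z < -1.831) ≈ 0.0336, so at α = 0.025 we fail to reject H₀.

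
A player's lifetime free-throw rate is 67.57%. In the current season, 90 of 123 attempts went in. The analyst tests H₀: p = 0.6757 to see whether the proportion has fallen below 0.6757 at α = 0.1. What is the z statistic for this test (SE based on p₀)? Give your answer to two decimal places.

p̂ = 90/123 ≈ 0.7317.
SE = √(p₀(1−p₀)/n) = √(0.21913/123) = 0.0422.
z = (0.7317 − 0.6757)/0.0422 = 0.0560/0.0422 = 1.33.
p-value = P(Z < 1.327) ≈ 0.9077. With α = 0.1, fail to reject H₀.

z = 1.33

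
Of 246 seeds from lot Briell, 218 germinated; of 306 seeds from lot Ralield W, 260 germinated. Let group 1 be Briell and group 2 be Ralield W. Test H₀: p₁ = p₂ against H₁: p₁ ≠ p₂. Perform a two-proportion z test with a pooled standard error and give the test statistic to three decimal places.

z = 1.251

p̂₁ = 218/246 = 0.88618, p̂₂ = 260/306 = 0.84967.
Pooled p̂ = (218+260)/(246+306) = 478/552 = 0.86594.
SE = √(0.116086 × 0.00733301) = 0.02918.
z = (0.88618 − 0.84967)/0.02918 = 0.03651/0.02918 = 1.251.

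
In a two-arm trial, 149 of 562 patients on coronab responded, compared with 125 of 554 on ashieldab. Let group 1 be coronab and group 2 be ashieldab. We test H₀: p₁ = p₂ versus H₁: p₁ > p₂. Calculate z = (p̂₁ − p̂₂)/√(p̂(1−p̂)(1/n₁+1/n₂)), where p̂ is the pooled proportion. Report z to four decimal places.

p̂₁ = 149/562 = 0.265125, p̂₂ = 125/554 = 0.225632.
Pooled p̂ = (149+125)/(562+554) = 274/1116 = 0.245520.
SE = √(p̂(1−p̂)(1/n₁+1/n₂)) = √(0.245520·0.754480·0.00358441) = √(0.000663976) = 0.025768.
z = (0.265125 − 0.225632)/0.025768 = 0.039493/0.025768 = 1.5326.
p-value = P(Z > 1.533) ≈ 0.0627.

z = 1.5326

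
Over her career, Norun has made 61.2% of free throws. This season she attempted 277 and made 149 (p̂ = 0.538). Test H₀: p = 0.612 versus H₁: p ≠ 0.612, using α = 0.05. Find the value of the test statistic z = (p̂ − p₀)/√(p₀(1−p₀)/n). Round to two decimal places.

p̂ = 149/277 = 0.5379.
Standard error under H₀: √(0.612×0.388/277) = 0.0293.
z = (0.5379 − 0.612)/0.0293 = -0.0741/0.0293 = -2.53.
Two-sided p-value ≈ 2·Φ(−2.531) = 0.0114, so at α = 0.05 we reject H₀.

z = -2.53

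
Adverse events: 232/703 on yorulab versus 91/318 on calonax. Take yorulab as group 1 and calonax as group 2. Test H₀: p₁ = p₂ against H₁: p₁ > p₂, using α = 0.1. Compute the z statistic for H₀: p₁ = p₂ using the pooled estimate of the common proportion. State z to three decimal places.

z = 1.395

p̂₁ = 232/703 ≈ 0.33001, p̂₂ = 91/318 ≈ 0.28616.
Pooled p̂ = (232+91)/(703+318) = 323/1021 = 0.31636.
SE = √(p̂(1−p̂)(1/n₁+1/n₂)) = √(0.31636·0.68364·0.00456713) = √(0.000987756) = 0.03143.
z = (0.33001 − 0.28616)/0.03143 = 0.04385/0.03143 = 1.395.
p-value = P(Z > 1.395) ≈ 0.0815. With α = 0.1, reject H₀.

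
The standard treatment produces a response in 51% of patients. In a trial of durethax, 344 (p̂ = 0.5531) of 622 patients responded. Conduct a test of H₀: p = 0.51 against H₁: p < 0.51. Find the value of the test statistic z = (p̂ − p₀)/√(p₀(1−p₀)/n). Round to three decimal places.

p̂ = 344/622 ≈ 0.55305.
Standard error under H₀: √(0.51×0.49/622) = 0.02004.
z = (0.55305 − 0.51)/0.02004 = 0.04305/0.02004 = 2.148.

z = 2.148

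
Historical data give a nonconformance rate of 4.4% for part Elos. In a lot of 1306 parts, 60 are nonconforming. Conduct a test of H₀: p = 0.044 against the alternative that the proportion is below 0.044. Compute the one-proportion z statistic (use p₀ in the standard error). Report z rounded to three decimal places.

p̂ = 60/1306 ≈ 0.04594.
Under H₀, SE = √(0.044·0.956/1306) = √(3.22083e-05) = 0.00568.
z = (0.04594 − 0.044)/0.00568 = 0.00194/0.00568 = 0.342.
p-value = P(Z < 0.342) ≈ 0.6339.

z = 0.342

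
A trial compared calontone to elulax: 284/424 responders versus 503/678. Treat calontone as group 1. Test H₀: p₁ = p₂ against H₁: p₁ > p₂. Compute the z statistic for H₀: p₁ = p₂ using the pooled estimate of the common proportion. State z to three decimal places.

p̂₁ = 284/424 = 0.66981, p̂₂ = 503/678 = 0.74189.
Pooled p̂ = (284+503)/(424+678) = 787/1102 = 0.71416.
SE = √(p̂(1−p̂)(1/n₁+1/n₂)) = √(0.71416·0.28584·0.00383342) = √(0.000782543) = 0.02797.
z = (0.66981 − 0.74189)/0.02797 = -0.07208/0.02797 = -2.577.
p-value = P(Z > -2.577) ≈ 0.9950.

z = -2.577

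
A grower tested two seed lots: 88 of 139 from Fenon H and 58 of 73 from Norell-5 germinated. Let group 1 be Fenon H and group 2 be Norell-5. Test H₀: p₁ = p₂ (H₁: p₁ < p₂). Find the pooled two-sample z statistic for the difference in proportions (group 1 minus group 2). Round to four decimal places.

z = -2.4119

p̂₁ = 88/139 ≈ 0.633094, p̂₂ = 58/73 ≈ 0.794521.
Pooled p̂ = (88+58)/(139+73) = 146/212 = 0.688679.
SE = √(p̂(1−p̂)(1/n₁+1/n₂)) = √(0.688679·0.311321·0.0208929) = √(0.00447944) = 0.066929.
z = (0.633094 − 0.794521)/0.066929 = -0.161427/0.066929 = -2.4119.
p-value = P(Z < -2.412) ≈ 0.0079.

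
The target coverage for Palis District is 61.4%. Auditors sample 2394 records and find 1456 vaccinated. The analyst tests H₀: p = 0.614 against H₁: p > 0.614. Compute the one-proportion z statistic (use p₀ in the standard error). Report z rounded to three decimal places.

z = -0.584

p̂ = 1456/2394 ≈ 0.60819.
Standard error under H₀: √(0.614×0.386/2394) = 0.00995.
z = (0.60819 − 0.614)/0.00995 = -0.00581/0.00995 = -0.584.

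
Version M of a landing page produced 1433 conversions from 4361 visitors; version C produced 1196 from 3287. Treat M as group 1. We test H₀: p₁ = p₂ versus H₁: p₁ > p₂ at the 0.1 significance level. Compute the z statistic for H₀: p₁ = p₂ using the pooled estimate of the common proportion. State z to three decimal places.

p̂₁ = 1433/4361 = 0.328594, p̂₂ = 1196/3287 = 0.363858.
Pooled p̂ = (1433+1196)/(4361+3287) = 2629/7648 = 0.343750.
SE = √(p̂(1−p̂)(1/n₁+1/n₂)) = √(0.343750·0.656250·0.000533534) = √(0.000120358) = 0.010971.
z = (0.328594 − 0.363858)/0.010971 = -0.035264/0.010971 = -3.214.
p-value = P(Z > -3.214) ≈ 0.9993. With α = 0.1, fail to reject H₀.

z = -3.214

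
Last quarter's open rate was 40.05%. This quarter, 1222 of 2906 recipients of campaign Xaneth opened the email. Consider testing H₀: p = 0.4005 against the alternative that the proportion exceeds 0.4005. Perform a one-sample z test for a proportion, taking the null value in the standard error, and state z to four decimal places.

z = 2.2013

p̂ = 1222/2906 = 0.4205093.
SE = √(p₀(1−p₀)/n) = √(0.2401/2906) = 0.0090897.
z = (0.4205093 − 0.4005)/0.0090897 = 0.0200093/0.0090897 = 2.2013.
p-value = P(Z > 2.201) ≈ 0.0139.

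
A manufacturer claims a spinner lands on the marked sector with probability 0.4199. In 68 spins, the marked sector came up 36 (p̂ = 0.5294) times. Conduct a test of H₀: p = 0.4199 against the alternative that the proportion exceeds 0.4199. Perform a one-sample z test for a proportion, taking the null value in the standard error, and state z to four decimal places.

z = 1.8297

p̂ = 36/68 ≈ 0.529412.
Standard error under H₀: √(0.4199×0.5801/68) = 0.059851.
z = (0.529412 − 0.4199)/0.059851 = 0.109512/0.059851 = 1.8297.
p-value = P(Z > 1.830) ≈ 0.0336.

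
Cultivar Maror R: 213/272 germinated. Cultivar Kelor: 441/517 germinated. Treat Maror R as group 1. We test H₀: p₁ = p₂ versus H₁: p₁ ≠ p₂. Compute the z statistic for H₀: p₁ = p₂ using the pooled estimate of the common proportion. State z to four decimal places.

p̂₁ = 213/272 ≈ 0.783088, p̂₂ = 441/517 ≈ 0.852998.
Pooled p̂ = (213+441)/(272+517) = 654/789 = 0.828897.
SE = √(0.141827 × 0.00561071) = 0.028209.
z = (0.783088 − 0.852998)/0.028209 = -0.069910/0.028209 = -2.4783.
p-value = 2·P(Z > 2.478) ≈ 0.0132.

z = -2.4783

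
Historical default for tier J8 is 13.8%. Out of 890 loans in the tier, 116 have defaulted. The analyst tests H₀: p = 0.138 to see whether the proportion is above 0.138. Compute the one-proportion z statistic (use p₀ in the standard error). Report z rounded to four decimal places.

p̂ = 116/890 = 0.130337.
Standard error under H₀: √(0.138×0.862/890) = 0.011561.
z = (0.130337 − 0.138)/0.011561 = -0.007663/0.011561 = -0.6628.
p-value = P(Z > -0.663) ≈ 0.7463.

z = -0.6628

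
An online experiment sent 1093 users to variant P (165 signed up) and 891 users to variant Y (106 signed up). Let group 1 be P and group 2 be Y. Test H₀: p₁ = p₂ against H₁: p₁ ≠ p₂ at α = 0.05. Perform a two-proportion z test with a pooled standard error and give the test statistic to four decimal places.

p̂₁ = 165/1093 = 0.1509607, p̂₂ = 106/891 = 0.1189675.
Pooled p̂ = (165+106)/(1093+891) = 271/1984 = 0.1365927.
SE = √(0.117935 × 0.00203725) = 0.0155004.
z = (0.1509607 − 0.1189675)/0.0155004 = 0.0319932/0.0155004 = 2.0640.
p-value = 2·P(Z > 2.064) ≈ 0.0390; since p < α = 0.05, reject H₀.

z = 2.0640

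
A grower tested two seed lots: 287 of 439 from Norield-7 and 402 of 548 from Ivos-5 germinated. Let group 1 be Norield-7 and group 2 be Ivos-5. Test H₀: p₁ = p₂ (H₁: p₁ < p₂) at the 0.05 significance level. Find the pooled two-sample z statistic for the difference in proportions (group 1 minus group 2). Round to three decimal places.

z = -2.714

p̂₁ = 287/439 ≈ 0.65376, p̂₂ = 402/548 ≈ 0.73358.
Pooled p̂ = (287+402)/(439+548) = 689/987 = 0.69807.
SE = √(p̂(1−p̂)(1/n₁+1/n₂)) = √(0.69807·0.30193·0.00410272) = √(0.000864716) = 0.02941.
z = (0.65376 − 0.73358)/0.02941 = -0.07982/0.02941 = -2.714.
p-value = P(Z < -2.714) ≈ 0.0033, so at α = 0.05 we reject H₀.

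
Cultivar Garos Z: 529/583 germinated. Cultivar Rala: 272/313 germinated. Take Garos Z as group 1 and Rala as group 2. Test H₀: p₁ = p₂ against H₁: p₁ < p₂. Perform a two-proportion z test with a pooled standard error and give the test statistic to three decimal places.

z = 1.778

p̂₁ = 529/583 = 0.907376, p̂₂ = 272/313 = 0.869010.
Pooled p̂ = (529+272)/(583+313) = 801/896 = 0.893973.
SE = √(0.0947851 × 0.00491015) = 0.021573.
z = (0.907376 − 0.869010)/0.021573 = 0.038366/0.021573 = 1.778.
p-value = P(Z < 1.778) ≈ 0.9623.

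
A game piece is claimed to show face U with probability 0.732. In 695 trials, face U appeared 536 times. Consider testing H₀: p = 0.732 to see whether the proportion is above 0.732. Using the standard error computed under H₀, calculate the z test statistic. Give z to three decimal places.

z = 2.335

p̂ = 536/695 ≈ 0.77122.
Under H₀, SE = √(0.732·0.268/695) = √(0.000282268) = 0.01680.
z = (0.77122 − 0.732)/0.01680 = 0.03922/0.01680 = 2.335.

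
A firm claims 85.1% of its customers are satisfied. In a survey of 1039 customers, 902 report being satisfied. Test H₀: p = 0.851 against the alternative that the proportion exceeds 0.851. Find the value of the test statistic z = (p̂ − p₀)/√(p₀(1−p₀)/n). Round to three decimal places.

p̂ = 902/1039 ≈ 0.868142.
Standard error under H₀: √(0.851×0.149/1039) = 0.011047.
z = (0.868142 − 0.851)/0.011047 = 0.017142/0.011047 = 1.552.

z = 1.552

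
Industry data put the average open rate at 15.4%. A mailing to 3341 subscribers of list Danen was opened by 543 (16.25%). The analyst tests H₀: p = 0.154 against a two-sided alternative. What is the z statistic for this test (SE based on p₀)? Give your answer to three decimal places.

z = 1.365

p̂ = 543/3341 ≈ 0.162526.
Under H₀, SE = √(0.154·0.846/3341) = √(3.89955e-05) = 0.006245.
z = (0.162526 − 0.154)/0.006245 = 0.008526/0.006245 = 1.365.
Two-sided p-value ≈ 2·Φ(−1.365) = 0.1721.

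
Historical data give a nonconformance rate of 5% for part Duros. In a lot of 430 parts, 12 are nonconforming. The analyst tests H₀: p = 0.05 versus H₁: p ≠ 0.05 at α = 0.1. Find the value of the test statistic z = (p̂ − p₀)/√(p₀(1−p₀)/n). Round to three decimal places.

p̂ = 12/430 ≈ 0.02791.
SE = √(p₀(1−p₀)/n) = √(0.0475/430) = 0.01051.
z = (0.02791 − 0.05)/0.01051 = -0.02209/0.01051 = -2.102.
Two-sided p-value ≈ 2·Φ(−2.102) = 0.0355, so at α = 0.1 we reject H₀.

z = -2.102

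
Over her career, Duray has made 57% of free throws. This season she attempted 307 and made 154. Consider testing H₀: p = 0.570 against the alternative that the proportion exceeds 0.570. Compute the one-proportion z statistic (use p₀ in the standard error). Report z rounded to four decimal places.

z = -2.4198

p̂ = 154/307 = 0.501629.
Under H₀, SE = √(0.57·0.43/307) = √(0.000798371) = 0.028255.
z = (0.501629 − 0.57)/0.028255 = -0.068371/0.028255 = -2.4198.
p-value = P(Z > -2.420) ≈ 0.9922.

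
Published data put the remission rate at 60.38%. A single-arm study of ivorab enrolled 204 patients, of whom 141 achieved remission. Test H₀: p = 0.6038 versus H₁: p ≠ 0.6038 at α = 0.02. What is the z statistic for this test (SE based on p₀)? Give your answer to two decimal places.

p̂ = 141/204 = 0.69118.
Under H₀, SE = √(0.6038·0.3962/204) = √(0.00117267) = 0.03424.
z = (0.69118 − 0.6038)/0.03424 = 0.08738/0.03424 = 2.55.
p-value = 2·P(Z > 2.552) ≈ 0.0107; since p < α = 0.02, reject H₀.

z = 2.55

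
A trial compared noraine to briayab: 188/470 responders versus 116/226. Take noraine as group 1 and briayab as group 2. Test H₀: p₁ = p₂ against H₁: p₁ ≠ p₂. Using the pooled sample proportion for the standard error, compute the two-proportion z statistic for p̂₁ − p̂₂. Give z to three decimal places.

z = -2.821

p̂₁ = 188/470 ≈ 0.40000, p̂₂ = 116/226 ≈ 0.51327.
Pooled p̂ = (188+116)/(470+226) = 304/696 = 0.43678.
SE = √(0.246003 × 0.00655244) = 0.04015.
z = (0.40000 − 0.51327)/0.04015 = -0.11327/0.04015 = -2.821.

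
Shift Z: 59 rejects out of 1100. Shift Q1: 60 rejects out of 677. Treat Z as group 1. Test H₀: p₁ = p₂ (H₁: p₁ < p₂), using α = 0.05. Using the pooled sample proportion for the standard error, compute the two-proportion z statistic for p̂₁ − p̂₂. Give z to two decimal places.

z = -2.87

p̂₁ = 59/1100 = 0.0536, p̂₂ = 60/677 = 0.0886.
Pooled p̂ = (59+60)/(1100+677) = 119/1777 = 0.0670.
SE = √(p̂(1−p̂)(1/n₁+1/n₂)) = √(0.0670·0.9330·0.0023862) = √(0.000149095) = 0.0122.
z = (0.0536 − 0.0886)/0.0122 = -0.0350/0.0122 = -2.87.
p-value = P(Z < -2.866) ≈ 0.0021; since p < α = 0.05, reject H₀.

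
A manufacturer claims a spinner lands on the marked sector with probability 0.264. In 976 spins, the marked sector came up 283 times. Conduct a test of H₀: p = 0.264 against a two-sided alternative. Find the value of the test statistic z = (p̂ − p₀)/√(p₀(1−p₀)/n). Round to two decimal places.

z = 1.84

p̂ = 283/976 = 0.2900.
SE = √(p₀(1−p₀)/n) = √(0.1943/976) = 0.0141.
z = (0.2900 − 0.264)/0.0141 = 0.0260/0.0141 = 1.84.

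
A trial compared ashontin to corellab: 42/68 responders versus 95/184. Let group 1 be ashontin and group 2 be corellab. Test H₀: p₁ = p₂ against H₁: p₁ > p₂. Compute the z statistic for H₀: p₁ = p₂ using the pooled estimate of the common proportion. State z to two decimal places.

p̂₁ = 42/68 ≈ 0.6176, p̂₂ = 95/184 ≈ 0.5163.
Pooled p̂ = (42+95)/(68+184) = 137/252 = 0.5437.
SE = √(p̂(1−p̂)(1/n₁+1/n₂)) = √(0.5437·0.4563·0.0201407) = √(0.00499679) = 0.0707.
z = (0.6176 − 0.5163)/0.0707 = 0.1013/0.0707 = 1.43.

z = 1.43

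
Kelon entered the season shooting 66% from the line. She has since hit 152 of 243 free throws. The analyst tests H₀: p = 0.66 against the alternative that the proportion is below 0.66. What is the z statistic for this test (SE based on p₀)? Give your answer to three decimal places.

z = -1.135

p̂ = 152/243 ≈ 0.62551.
Standard error under H₀: √(0.66×0.34/243) = 0.03039.
z = (0.62551 − 0.66)/0.03039 = -0.03449/0.03039 = -1.135.
p-value = P(Z < -1.135) ≈ 0.1282.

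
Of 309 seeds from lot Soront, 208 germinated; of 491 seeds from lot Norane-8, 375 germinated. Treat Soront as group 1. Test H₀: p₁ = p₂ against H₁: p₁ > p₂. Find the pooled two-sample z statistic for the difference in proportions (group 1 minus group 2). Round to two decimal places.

p̂₁ = 208/309 = 0.67314, p̂₂ = 375/491 = 0.76375.
Pooled p̂ = (208+375)/(309+491) = 583/800 = 0.72875.
SE = √(0.197673 × 0.00527291) = 0.03228.
z = (0.67314 − 0.76375)/0.03228 = -0.09061/0.03228 = -2.81.
p-value = P(Z > -2.807) ≈ 0.9975.

z = -2.81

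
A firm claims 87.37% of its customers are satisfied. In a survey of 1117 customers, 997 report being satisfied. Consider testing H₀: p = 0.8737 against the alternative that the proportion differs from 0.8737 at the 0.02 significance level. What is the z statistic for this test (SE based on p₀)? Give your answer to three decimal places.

p̂ = 997/1117 ≈ 0.89257.
SE = √(p₀(1−p₀)/n) = √(0.11035/1117) = 0.00994.
z = (0.89257 − 0.8737)/0.00994 = 0.01887/0.00994 = 1.898.
Two-sided p-value ≈ 2·Φ(−1.898) = 0.0576; since p > α = 0.02, fail to reject H₀.

z = 1.898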